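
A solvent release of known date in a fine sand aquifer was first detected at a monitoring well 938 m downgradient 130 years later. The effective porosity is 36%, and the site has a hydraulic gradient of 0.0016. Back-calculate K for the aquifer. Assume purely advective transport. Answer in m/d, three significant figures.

t = 130 years = 47450 d
v = L / t = 938 / 47450 = 0.01977 m/d
K = v · n / i = 0.01977 × 0.36 / 0.0016 = 4.45 m/d

4.45 m/d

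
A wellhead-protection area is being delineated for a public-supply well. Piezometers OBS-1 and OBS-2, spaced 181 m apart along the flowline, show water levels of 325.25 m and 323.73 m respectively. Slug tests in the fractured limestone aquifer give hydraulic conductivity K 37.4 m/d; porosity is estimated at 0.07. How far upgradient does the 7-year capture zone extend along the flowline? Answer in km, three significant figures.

11.5 km

Hydraulic gradient i = (325.25 − 323.73) / 181 = 1.52 / 181 = 0.008398
Darcy flux q = K·i = 37.4 × 0.008398 = 0.3141 m/d
Seepage velocity v = q / n = 0.3141 / 0.07 = 4.487 m/d
T = 7 yr × 365 = 2555 d
L = v × T = 4.487 × 2555 = 11460 m
   = 11.5 km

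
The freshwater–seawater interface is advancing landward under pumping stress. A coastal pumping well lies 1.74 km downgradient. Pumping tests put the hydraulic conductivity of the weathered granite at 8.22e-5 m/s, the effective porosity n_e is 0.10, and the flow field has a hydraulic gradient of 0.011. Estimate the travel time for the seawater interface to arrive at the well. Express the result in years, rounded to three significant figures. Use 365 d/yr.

K = 8.22e-5 m/s × 86400 s/d = 7.102 m/d
q = Ki = 7.102 × 0.011 = 0.07812 m/d
Average linear velocity = 0.07812 / 0.10 = 0.7812 m/d
L = 1.74 km = 1740 m
t = L / v = 1740 / 0.7812 = 2227 d
   = 2227 / 365 = 6.10 yr

6.10 years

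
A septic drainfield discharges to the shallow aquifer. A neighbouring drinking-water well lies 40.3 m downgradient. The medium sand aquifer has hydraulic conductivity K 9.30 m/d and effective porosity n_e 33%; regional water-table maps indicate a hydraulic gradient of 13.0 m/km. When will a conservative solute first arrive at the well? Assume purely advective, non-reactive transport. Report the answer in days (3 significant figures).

110 days

Specific discharge q = 9.30 × 0.013 = 0.1209 m/d
v = Ki/n = 9.30·0.013/0.33 = 0.3664 m/d
t = L / v = 40.3 / 0.3664 = 110.0 d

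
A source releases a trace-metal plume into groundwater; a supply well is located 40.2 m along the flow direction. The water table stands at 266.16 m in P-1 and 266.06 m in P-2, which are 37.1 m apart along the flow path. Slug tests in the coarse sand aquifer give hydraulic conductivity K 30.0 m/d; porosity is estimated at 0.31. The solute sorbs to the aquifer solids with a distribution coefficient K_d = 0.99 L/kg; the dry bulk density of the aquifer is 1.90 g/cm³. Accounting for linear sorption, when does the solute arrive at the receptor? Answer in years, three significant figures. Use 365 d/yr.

Hydraulic gradient i = (266.16 − 266.06) / 37.1 = 0.10 / 37.1 = 0.002695
q = Ki = 30.0 × 0.002695 = 0.08086 m/d
v = Ki/n = 30.0·0.002695/0.31 = 0.2608 m/d
Retardation R = 1 + ρ_b·K_d/n = 1 + 1.90×0.99/0.31 = 7.068
Contaminant velocity v_c = v/R = 0.2608/7.068 = 0.03691 m/d
t = L/v_c = 40.2/0.03691 = 1089 d
   = 1089/365 = 2.98 yr

2.98 years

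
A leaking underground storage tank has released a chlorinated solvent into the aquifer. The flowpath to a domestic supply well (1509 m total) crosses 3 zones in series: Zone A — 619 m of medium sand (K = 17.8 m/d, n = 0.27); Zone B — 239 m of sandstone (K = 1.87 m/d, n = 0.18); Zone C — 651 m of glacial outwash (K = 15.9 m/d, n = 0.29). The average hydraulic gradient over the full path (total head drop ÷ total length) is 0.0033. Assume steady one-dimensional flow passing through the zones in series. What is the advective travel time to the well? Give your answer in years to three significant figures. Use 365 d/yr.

44.7 years

Steady 1-D flow in series ⇒ the Darcy flux q is identical in every zone and the zone head losses add (resistances L/K in series).
Σ(L/K) = 619/17.8 + 239/1.87 + 651/15.9 = 34.78 + 127.8 + 40.94 = 203.5 d
K_eq = L_total / Σ(L/K) = 1509 / 203.5 = 7.414 m/d
q = K_eq · i = 7.414 × 0.0033 = 0.02447 m/d (same in every zone)
Zone A: v = q/n = 0.02447/0.27 = 0.09062 m/d → t_A = 619/0.09062 = 6831 d
Zone B: v = q/n = 0.02447/0.18 = 0.1359 m/d → t_B = 239/0.1359 = 1758 d
Zone C: v = q/n = 0.02447/0.29 = 0.08437 m/d → t_C = 651/0.08437 = 7716 d
Total t = 6831 + 1758 + 7716 = 16310 d
   = 16310 / 365 = 44.7 yr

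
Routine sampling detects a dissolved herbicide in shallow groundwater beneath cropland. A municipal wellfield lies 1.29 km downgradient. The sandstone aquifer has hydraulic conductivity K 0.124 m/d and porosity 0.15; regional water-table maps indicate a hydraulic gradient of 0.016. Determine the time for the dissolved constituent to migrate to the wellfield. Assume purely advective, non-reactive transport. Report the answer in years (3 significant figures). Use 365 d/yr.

q = Ki = 0.124 × 0.016 = 0.001984 m/d
v = Ki/n = 0.124·0.016/0.15 = 0.01323 m/d
L = 1.29 km = 1290 m
t = L / v = 1290 / 0.01323 = 97530 d
   = 97530 / 365 = 267 yr

267 years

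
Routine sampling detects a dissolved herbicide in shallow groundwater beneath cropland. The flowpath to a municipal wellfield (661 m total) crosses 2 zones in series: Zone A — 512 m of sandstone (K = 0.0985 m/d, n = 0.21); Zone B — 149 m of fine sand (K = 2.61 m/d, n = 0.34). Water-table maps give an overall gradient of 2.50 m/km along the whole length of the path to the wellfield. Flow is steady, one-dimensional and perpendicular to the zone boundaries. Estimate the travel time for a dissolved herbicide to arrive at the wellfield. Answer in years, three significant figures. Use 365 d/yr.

1380 years

Continuity: the same q passes through each zone, so ΔH = q·Σ(L_j/K_j) — the zones act as resistances in series.
Σ(L/K) = 512/0.0985 + 149/2.61 = 5198 + 57.09 = 5255 d
K_eq = L_total / Σ(L/K) = 661 / 5255 = 0.1258 m/d
q = K_eq · i = 0.1258 × 0.0025 = 3.145e-4 m/d (same in every zone)
Zone A: v = q/n = 3.145e-4/0.21 = 0.001497 m/d → t_A = 512/0.001497 = 341900 d
Zone B: v = q/n = 3.145e-4/0.34 = 9.249e-4 m/d → t_B = 149/9.249e-4 = 161100 d
Total t = 341900 + 161100 = 503000 d
   = 503000 / 365 = 1380 yr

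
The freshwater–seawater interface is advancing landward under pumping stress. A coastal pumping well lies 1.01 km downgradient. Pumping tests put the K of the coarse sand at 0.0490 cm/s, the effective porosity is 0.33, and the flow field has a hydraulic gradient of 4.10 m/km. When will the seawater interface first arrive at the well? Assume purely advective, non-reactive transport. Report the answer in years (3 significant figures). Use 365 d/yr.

K = 0.0490 cm/s × 864 = 42.34 m/d
q = Ki = 42.34 × 0.0041 = 0.1736 m/d
v = Ki/n = 42.34·0.0041/0.33 = 0.5260 m/d
L = 1.01 km = 1010 m
t = L / v = 1010 / 0.5260 = 1920 d
   = 1920 / 365 = 5.26 yr

5.26 years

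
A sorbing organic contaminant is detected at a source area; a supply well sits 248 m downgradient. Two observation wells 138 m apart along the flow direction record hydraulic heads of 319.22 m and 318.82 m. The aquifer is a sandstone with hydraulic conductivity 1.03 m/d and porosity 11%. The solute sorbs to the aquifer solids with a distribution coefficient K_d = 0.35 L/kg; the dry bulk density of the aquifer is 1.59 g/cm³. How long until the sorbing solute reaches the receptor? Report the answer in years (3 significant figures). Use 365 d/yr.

152 years

Hydraulic gradient i = (319.22 − 318.82) / 138 = 0.40 / 138 = 0.002899
Darcy flux q = K·i = 1.03 × 0.002899 = 0.002986 m/d
v = Ki/n = 1.03·0.002899/0.11 = 0.02714 m/d
Retardation R = 1 + ρ_b·K_d/n = 1 + 1.59×0.35/0.11 = 6.059
Contaminant velocity v_c = v/R = 0.02714/6.059 = 0.004479 m/d
t = L/v_c = 248/0.004479 = 55360 d
   = 55360/365 = 152 yr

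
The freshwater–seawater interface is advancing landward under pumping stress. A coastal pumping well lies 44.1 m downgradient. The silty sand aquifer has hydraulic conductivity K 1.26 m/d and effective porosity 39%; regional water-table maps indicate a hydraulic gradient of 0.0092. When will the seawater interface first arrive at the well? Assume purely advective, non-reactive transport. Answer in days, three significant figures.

1480 days

Darcy flux q = K·i = 1.26 × 0.0092 = 0.01159 m/d
Seepage velocity v = q / n = 0.01159 / 0.39 = 0.02972 m/d
t = L / v = 44.1 / 0.02972 = 1484 d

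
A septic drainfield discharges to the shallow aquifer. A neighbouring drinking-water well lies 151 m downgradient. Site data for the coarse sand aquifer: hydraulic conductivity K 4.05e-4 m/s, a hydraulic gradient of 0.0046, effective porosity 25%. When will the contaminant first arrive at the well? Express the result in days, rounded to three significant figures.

235 days

K = 4.05e-4 m/s × 86400 s/d = 34.99 m/d
Darcy flux q = K·i = 34.99 × 0.0046 = 0.1610 m/d
Average linear velocity = 0.1610 / 0.25 = 0.6439 m/d
t = L / v = 151 / 0.6439 = 234.5 d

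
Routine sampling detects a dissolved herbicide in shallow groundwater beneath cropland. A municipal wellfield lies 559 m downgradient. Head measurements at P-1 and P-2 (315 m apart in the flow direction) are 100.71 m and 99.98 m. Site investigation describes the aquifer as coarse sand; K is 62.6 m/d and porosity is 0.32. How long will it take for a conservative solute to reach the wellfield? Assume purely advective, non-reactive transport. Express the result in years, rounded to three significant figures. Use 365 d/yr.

3.38 years

Hydraulic gradient i = (100.71 − 99.98) / 315 = 0.73 / 315 = 0.002317
Darcy flux q = K·i = 62.6 × 0.002317 = 0.1451 m/d
v = Ki/n = 62.6·0.002317/0.32 = 0.4534 m/d
t = L / v = 559 / 0.4534 = 1233 d
   = 1233 / 365 = 3.38 yr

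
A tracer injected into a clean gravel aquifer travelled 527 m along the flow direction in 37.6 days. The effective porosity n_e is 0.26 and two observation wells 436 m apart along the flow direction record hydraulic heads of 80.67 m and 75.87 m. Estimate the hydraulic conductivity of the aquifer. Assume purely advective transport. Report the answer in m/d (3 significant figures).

Hydraulic gradient i = (80.67 − 75.87) / 436 = 4.80 / 436 = 0.01101
v = L / t = 527 / 37.6 = 14.02 m/d
K = v · n / i = 14.02 × 0.26 / 0.01101 = 331 m/d

331 m/d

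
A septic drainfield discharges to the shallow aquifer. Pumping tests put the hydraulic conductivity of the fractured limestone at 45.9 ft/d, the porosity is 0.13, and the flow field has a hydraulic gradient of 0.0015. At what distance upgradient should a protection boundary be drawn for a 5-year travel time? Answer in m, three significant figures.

K = 45.9 ft/d × 0.3048 = 13.99 m/d
Darcy flux q = K·i = 13.99 × 0.0015 = 0.02099 m/d
v_s = q/n_e = 0.02099/0.13 = 0.1614 m/d
T = 5 yr × 365 = 1825 d
L = v × T = 0.1614 × 1825 = 294.6 m

295 m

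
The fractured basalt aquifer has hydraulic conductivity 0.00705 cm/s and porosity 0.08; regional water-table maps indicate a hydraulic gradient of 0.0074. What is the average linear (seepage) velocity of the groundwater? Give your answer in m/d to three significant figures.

0.563 m/d

K = 0.00705 cm/s × 864 = 6.091 m/d
q = Ki = 6.091 × 0.0074 = 0.04507 m/d
Average linear velocity = 0.04507 / 0.08 = 0.5634 m/d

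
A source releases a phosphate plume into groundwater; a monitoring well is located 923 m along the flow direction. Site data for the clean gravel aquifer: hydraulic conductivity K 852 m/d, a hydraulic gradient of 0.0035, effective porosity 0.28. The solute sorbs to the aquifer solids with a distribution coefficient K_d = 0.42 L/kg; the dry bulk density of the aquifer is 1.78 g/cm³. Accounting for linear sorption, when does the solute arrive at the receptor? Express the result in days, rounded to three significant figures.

q = Ki = 852 × 0.0035 = 2.982 m/d
Average linear velocity = 2.982 / 0.28 = 10.65 m/d
Retardation R = 1 + ρ_b·K_d/n = 1 + 1.78×0.42/0.28 = 3.670
Contaminant velocity v_c = v/R = 10.65/3.670 = 2.902 m/d
t = L/v_c = 923/2.902 = 318.1 d

318 days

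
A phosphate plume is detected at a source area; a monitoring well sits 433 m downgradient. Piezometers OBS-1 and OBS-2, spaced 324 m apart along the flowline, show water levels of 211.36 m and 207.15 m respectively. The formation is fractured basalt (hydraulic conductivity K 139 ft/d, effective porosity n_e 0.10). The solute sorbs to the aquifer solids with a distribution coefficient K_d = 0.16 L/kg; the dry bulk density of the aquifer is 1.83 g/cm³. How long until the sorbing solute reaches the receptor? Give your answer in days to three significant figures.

Hydraulic gradient i = (211.36 − 207.15) / 324 = 4.21 / 324 = 0.01299
K = 139 ft/d × 0.3048 = 42.37 m/d
Darcy flux q = K·i = 42.37 × 0.01299 = 0.5505 m/d
Average linear velocity = 0.5505 / 0.10 = 5.505 m/d
Retardation R = 1 + ρ_b·K_d/n = 1 + 1.83×0.16/0.10 = 3.928
Contaminant velocity v_c = v/R = 5.505/3.928 = 1.402 m/d
t = L/v_c = 433/1.402 = 309.0 d

309 days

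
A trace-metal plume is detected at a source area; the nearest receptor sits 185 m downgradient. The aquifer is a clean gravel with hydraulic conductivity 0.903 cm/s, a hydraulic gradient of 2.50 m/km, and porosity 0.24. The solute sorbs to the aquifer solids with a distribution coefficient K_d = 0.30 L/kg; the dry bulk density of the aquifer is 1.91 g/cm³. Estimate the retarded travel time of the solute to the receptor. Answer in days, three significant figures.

77.1 days

K = 0.903 cm/s × 864 = 780.2 m/d
Darcy flux q = K·i = 780.2 × 0.0025 = 1.950 m/d
Seepage velocity v = q / n = 1.950 / 0.24 = 8.127 m/d
Retardation R = 1 + ρ_b·K_d/n = 1 + 1.91×0.30/0.24 = 3.387
Contaminant velocity v_c = v/R = 8.127/3.387 = 2.399 m/d
t = L/v_c = 185/2.399 = 77.11 d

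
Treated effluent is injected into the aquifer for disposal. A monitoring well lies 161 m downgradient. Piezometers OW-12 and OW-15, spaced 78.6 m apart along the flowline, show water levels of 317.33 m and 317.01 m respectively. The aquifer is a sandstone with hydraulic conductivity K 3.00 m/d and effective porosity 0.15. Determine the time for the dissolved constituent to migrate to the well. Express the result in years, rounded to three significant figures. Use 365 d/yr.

Hydraulic gradient i = (317.33 − 317.01) / 78.6 = 0.32 / 78.6 = 0.004071
q = Ki = 3.00 × 0.004071 = 0.01221 m/d
v_s = q/n_e = 0.01221/0.15 = 0.08142 m/d
t = L / v = 161 / 0.08142 = 1977 d
   = 1977 / 365 = 5.42 yr

5.42 years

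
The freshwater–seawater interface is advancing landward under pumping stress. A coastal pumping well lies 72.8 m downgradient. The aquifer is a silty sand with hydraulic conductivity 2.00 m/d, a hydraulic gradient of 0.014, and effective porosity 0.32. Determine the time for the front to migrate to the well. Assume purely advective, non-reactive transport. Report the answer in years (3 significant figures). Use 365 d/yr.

2.28 years

Specific discharge q = 2.00 × 0.014 = 0.02800 m/d
v = Ki/n = 2.00·0.014/0.32 = 0.08750 m/d
t = L / v = 72.8 / 0.08750 = 832.0 d
   = 832.0 / 365 = 2.28 yr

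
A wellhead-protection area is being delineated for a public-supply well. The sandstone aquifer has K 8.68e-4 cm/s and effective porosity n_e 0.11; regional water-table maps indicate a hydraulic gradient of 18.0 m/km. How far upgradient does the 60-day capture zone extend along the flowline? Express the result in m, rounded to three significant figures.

7.36 m

K = 8.68e-4 cm/s × 864 = 0.7500 m/d
Specific discharge q = 0.7500 × 0.018 = 0.01350 m/d
v = Ki/n = 0.7500·0.018/0.11 = 0.1227 m/d
L = v × T = 0.1227 × 60 = 7.363 m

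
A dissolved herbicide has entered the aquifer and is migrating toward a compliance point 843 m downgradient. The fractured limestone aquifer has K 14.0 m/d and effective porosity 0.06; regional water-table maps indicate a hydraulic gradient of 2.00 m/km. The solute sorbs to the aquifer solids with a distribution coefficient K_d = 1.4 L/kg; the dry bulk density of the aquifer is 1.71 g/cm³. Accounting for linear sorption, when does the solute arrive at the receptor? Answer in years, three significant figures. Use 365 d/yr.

Darcy flux q = K·i = 14.0 × 0.0020 = 0.02800 m/d
Seepage velocity v = q / n = 0.02800 / 0.06 = 0.4667 m/d
Retardation R = 1 + ρ_b·K_d/n = 1 + 1.71×1.4/0.06 = 40.90
Contaminant velocity v_c = v/R = 0.4667/40.90 = 0.01141 m/d
t = L/v_c = 843/0.01141 = 73880 d
   = 73880/365 = 202 yr

202 years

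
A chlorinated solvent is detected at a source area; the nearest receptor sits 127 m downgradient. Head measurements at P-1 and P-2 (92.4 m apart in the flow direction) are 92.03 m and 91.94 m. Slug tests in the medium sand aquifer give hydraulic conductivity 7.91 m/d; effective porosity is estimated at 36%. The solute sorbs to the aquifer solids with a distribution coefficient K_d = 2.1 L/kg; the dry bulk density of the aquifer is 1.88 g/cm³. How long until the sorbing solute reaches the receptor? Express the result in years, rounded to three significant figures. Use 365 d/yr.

Hydraulic gradient i = (92.03 − 91.94) / 92.4 = 0.09 / 92.4 = 9.740e-4
Specific discharge q = 7.91 × 9.740e-4 = 0.007705 m/d
v = Ki/n = 7.91·9.740e-4/0.36 = 0.02140 m/d
Retardation R = 1 + ρ_b·K_d/n = 1 + 1.88×2.1/0.36 = 11.97
Contaminant velocity v_c = v/R = 0.02140/11.97 = 0.001788 m/d
t = L/v_c = 127/0.001788 = 71010 d
   = 71010/365 = 195 yr

195 years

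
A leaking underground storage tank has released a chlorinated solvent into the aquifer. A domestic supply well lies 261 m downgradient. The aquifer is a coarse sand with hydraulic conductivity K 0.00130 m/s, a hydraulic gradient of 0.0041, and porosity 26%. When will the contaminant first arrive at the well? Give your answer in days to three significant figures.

K = 0.00130 m/s × 86400 s/d = 112.3 m/d
Specific discharge q = 112.3 × 0.0041 = 0.4605 m/d
v = Ki/n = 112.3·0.0041/0.26 = 1.771 m/d
t = L / v = 261 / 1.771 = 147.4 d

147 days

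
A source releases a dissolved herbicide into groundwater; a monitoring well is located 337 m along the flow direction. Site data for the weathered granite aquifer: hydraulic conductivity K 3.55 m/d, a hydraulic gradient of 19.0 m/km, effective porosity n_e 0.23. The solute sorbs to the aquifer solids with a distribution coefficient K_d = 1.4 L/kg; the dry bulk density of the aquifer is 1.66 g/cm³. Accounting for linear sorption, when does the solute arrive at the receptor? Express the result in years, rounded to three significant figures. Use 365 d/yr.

35.0 years

Specific discharge q = 3.55 × 0.019 = 0.06745 m/d
Seepage velocity v = q / n = 0.06745 / 0.23 = 0.2933 m/d
Retardation R = 1 + ρ_b·K_d/n = 1 + 1.66×1.4/0.23 = 11.10
Contaminant velocity v_c = v/R = 0.2933/11.10 = 0.02641 m/d
t = L/v_c = 337/0.02641 = 12760 d
   = 12760/365 = 35.0 yr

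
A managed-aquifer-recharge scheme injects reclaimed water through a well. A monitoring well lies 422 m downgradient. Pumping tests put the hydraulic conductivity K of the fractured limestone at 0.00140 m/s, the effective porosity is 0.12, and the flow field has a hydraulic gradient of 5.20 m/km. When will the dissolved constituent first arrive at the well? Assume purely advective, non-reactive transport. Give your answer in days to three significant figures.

K = 0.00140 m/s × 86400 s/d = 121.0 m/d
Specific discharge q = 121.0 × 0.0052 = 0.6290 m/d
Seepage velocity v = q / n = 0.6290 / 0.12 = 5.242 m/d
t = L / v = 422 / 5.242 = 80.51 d

80.5 days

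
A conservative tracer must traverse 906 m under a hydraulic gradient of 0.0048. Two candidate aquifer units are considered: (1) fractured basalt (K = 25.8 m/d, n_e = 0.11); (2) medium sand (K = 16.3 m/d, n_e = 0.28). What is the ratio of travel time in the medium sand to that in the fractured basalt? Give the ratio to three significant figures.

4.03

Unit 1 (fractured basalt): v = 25.8×0.0048/0.11 = 1.126 m/d, t = 906/1.126 = 804.7 d
Unit 2 (medium sand): v = 16.3×0.0048/0.28 = 0.2794 m/d, t = 906/0.2794 = 3242 d
t(medium sand) / t(fractured basalt) = 3242/804.7 = 4.03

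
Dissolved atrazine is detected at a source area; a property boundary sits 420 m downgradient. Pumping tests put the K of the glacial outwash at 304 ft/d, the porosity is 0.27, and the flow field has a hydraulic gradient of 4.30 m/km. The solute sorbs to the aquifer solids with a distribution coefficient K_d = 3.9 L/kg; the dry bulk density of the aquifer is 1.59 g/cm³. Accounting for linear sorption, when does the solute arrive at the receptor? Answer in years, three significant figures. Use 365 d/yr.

18.7 years

K = 304 ft/d × 0.3048 = 92.66 m/d
Darcy flux q = K·i = 92.66 × 0.0043 = 0.3984 m/d
Average linear velocity = 0.3984 / 0.27 = 1.476 m/d
Retardation R = 1 + ρ_b·K_d/n = 1 + 1.59×3.9/0.27 = 23.97
Contaminant velocity v_c = v/R = 1.476/23.97 = 0.06157 m/d
t = L/v_c = 420/0.06157 = 6821 d
   = 6821/365 = 18.7 yr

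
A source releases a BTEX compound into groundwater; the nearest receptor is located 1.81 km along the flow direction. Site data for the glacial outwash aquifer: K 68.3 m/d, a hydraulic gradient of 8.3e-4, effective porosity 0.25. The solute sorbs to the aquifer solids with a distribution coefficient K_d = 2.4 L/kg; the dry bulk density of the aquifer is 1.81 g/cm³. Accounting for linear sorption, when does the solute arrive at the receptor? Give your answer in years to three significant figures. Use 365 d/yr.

q = Ki = 68.3 × 8.3e-4 = 0.05669 m/d
v_s = q/n_e = 0.05669/0.25 = 0.2268 m/d
Retardation R = 1 + ρ_b·K_d/n = 1 + 1.81×2.4/0.25 = 18.38
Contaminant velocity v_c = v/R = 0.2268/18.38 = 0.01234 m/d
L = 1.81 km = 1810 m
t = L/v_c = 1810/0.01234 = 146700 d
   = 146700/365 = 402 yr

402 years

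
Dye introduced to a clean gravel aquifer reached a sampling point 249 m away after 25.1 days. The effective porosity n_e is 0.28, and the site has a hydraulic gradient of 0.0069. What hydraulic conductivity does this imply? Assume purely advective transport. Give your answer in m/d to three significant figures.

v = L / t = 249 / 25.1 = 9.920 m/d
K = v · n / i = 9.920 × 0.28 / 0.0069 = 403 m/d

403 m/d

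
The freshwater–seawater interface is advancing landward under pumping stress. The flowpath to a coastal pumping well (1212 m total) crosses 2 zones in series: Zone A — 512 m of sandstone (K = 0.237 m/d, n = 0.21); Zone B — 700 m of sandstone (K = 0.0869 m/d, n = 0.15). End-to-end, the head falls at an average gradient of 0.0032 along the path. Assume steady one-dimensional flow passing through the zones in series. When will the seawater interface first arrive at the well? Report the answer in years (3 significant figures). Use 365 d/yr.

Continuity: the same q passes through each zone, so ΔH = q·Σ(L_j/K_j) — the zones act as resistances in series.
Σ(L/K) = 512/0.237 + 700/0.0869 = 2160 + 8055 = 10220 d
K_eq = L_total / Σ(L/K) = 1212 / 10220 = 0.1186 m/d
q = K_eq · i = 0.1186 × 0.0032 = 3.797e-4 m/d (same in every zone)
Zone A: v = q/n = 3.797e-4/0.21 = 0.001808 m/d → t_A = 512/0.001808 = 283200 d
Zone B: v = q/n = 3.797e-4/0.15 = 0.002531 m/d → t_B = 700/0.002531 = 276600 d
Total t = 283200 + 276600 = 559800 d
   = 559800 / 365 = 1530 yr

1530 years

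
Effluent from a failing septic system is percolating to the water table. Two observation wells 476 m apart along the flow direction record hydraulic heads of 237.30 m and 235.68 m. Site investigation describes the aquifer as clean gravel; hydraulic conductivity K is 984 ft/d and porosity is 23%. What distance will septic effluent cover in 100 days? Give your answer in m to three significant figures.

444 m

Hydraulic gradient i = (237.30 − 235.68) / 476 = 1.62 / 476 = 0.003403
K = 984 ft/d × 0.3048 = 299.9 m/d
Specific discharge q = 299.9 × 0.003403 = 1.021 m/d
v = Ki/n = 299.9·0.003403/0.23 = 4.438 m/d
L = v × T = 4.438 × 100 = 443.8 m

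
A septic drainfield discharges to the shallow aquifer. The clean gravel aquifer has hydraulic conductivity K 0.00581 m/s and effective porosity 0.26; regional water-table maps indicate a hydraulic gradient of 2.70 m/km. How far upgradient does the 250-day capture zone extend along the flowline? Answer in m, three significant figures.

K = 0.00581 m/s × 86400 s/d = 502.0 m/d
Darcy flux q = K·i = 502.0 × 0.0027 = 1.355 m/d
Seepage velocity v = q / n = 1.355 / 0.26 = 5.213 m/d
L = v × T = 5.213 × 250 = 1303 m

1300 m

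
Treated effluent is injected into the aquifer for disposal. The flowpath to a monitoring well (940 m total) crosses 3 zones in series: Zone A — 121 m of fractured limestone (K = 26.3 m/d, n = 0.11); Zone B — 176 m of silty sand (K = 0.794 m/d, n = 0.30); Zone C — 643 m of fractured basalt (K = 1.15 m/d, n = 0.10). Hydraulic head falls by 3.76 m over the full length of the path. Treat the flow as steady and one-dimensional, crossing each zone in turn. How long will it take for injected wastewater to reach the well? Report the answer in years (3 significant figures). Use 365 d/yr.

74.6 years

Steady 1-D flow in series ⇒ the Darcy flux q is identical in every zone and the zone head losses add (resistances L/K in series).
Σ(L/K) = 121/26.3 + 176/0.794 + 643/1.15 = 4.601 + 221.7 + 559.1 = 785.4 d
q = ΔH / Σ(L/K) = 3.76 / 785.4 = 0.004787 m/d (same in every zone)
Zone A: v = q/n = 0.004787/0.11 = 0.04352 m/d → t_A = 121/0.04352 = 2780 d
Zone B: v = q/n = 0.004787/0.30 = 0.01596 m/d → t_B = 176/0.01596 = 11030 d
Zone C: v = q/n = 0.004787/0.10 = 0.04787 m/d → t_C = 643/0.04787 = 13430 d
Total t = 2780 + 11030 + 13430 = 27240 d
   = 27240 / 365 = 74.6 yr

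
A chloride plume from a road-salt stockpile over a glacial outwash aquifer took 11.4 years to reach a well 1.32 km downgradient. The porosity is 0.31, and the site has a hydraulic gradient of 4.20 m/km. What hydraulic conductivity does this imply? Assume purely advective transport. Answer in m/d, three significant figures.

t = 11.4 years = 4161 d
L = 1.32 km = 1320 m
v = L / t = 1320 / 4161 = 0.3172 m/d
K = v · n / i = 0.3172 × 0.31 / 0.0042 = 23.4 m/d

23.4 m/d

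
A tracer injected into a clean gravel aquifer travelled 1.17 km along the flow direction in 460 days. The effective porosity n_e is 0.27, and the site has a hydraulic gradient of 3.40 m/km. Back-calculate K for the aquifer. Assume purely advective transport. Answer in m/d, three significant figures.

L = 1.17 km = 1170 m
v = L / t = 1170 / 460 = 2.543 m/d
K = v · n / i = 2.543 × 0.27 / 0.0034 = 202 m/d

202 m/d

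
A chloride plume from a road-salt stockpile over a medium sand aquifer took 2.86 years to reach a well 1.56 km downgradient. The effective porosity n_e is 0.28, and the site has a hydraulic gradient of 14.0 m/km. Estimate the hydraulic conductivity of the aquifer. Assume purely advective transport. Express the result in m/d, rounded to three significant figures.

29.9 m/d

t = 2.86 years = 1044 d
L = 1.56 km = 1560 m
v = L / t = 1560 / 1044 = 1.494 m/d
K = v · n / i = 1.494 × 0.28 / 0.014 = 29.9 m/d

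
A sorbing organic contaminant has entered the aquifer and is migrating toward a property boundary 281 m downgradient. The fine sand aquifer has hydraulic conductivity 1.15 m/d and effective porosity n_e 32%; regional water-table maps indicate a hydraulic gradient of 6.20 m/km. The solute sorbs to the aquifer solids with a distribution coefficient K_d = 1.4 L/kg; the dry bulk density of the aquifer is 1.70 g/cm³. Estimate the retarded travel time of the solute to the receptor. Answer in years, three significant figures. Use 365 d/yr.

Darcy flux q = K·i = 1.15 × 0.0062 = 0.007130 m/d
Average linear velocity = 0.007130 / 0.32 = 0.02228 m/d
Retardation R = 1 + ρ_b·K_d/n = 1 + 1.70×1.4/0.32 = 8.438
Contaminant velocity v_c = v/R = 0.02228/8.438 = 0.002641 m/d
t = L/v_c = 281/0.002641 = 106400 d
   = 106400/365 = 292 yr

292 years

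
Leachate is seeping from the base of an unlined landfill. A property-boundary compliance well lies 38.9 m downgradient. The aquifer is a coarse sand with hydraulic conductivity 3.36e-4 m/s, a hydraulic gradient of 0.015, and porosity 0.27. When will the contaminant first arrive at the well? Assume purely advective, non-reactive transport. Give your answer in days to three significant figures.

K = 3.36e-4 m/s × 86400 s/d = 29.03 m/d
Specific discharge q = 29.03 × 0.015 = 0.4355 m/d
Seepage velocity v = q / n = 0.4355 / 0.27 = 1.613 m/d
t = L / v = 38.9 / 1.613 = 24.12 d

24.1 days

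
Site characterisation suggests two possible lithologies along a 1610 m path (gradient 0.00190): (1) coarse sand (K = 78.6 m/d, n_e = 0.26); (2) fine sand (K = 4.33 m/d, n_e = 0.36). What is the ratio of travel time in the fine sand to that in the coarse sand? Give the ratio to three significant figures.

Unit 1 (coarse sand): v = 78.6×0.0019/0.26 = 0.5744 m/d, t = 1610/0.5744 = 2803 d
Unit 2 (fine sand): v = 4.33×0.0019/0.36 = 0.02285 m/d, t = 1610/0.02285 = 70450 d
t(fine sand) / t(coarse sand) = 70450/2803 = 25.1

25.1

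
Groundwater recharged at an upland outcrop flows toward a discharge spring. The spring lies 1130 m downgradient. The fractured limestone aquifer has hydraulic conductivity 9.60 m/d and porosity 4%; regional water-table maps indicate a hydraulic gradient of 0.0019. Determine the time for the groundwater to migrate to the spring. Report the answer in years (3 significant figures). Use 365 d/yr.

q = Ki = 9.60 × 0.0019 = 0.01824 m/d
v_s = q/n_e = 0.01824/0.04 = 0.4560 m/d
t = L / v = 1130 / 0.4560 = 2478 d
   = 2478 / 365 = 6.79 yr

6.79 years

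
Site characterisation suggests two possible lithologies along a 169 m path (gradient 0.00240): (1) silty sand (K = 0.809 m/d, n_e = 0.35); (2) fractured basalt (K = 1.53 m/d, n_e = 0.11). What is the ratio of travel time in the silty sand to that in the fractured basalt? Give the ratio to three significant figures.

Unit 1 (silty sand): v = 0.809×0.0024/0.35 = 0.005547 m/d, t = 169/0.005547 = 30460 d
Unit 2 (fractured basalt): v = 1.53×0.0024/0.11 = 0.03338 m/d, t = 169/0.03338 = 5063 d
t(silty sand) / t(fractured basalt) = 30460/5063 = 6.02

6.02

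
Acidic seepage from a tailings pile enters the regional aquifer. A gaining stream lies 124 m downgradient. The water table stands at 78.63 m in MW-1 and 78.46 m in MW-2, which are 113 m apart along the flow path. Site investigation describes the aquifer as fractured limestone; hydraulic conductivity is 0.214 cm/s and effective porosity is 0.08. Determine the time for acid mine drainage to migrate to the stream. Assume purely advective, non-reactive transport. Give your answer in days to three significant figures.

35.7 days

Hydraulic gradient i = (78.63 − 78.46) / 113 = 0.17 / 113 = 0.001504
K = 0.214 cm/s × 864 = 184.9 m/d
q = Ki = 184.9 × 0.001504 = 0.2782 m/d
v = Ki/n = 184.9·0.001504/0.08 = 3.477 m/d
t = L / v = 124 / 3.477 = 35.66 d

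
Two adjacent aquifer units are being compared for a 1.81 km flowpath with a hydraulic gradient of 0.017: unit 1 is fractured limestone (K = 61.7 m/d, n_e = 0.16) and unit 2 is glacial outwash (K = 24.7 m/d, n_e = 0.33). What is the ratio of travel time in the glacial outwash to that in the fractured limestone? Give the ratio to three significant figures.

5.15

Unit 1 (fractured limestone): v = 61.7×0.017/0.16 = 6.556 m/d, t = 1810/6.556 = 276.1 d
Unit 2 (glacial outwash): v = 24.7×0.017/0.33 = 1.272 m/d, t = 1810/1.272 = 1422 d
t(glacial outwash) / t(fractured limestone) = 1422/276.1 = 5.15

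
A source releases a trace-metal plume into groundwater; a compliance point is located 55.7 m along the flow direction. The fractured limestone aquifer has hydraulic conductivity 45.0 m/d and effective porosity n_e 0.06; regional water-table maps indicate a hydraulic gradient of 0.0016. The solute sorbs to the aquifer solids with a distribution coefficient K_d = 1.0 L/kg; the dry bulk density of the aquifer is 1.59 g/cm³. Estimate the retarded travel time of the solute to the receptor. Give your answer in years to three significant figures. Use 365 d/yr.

3.50 years

Specific discharge q = 45.0 × 0.0016 = 0.07200 m/d
v_s = q/n_e = 0.07200/0.06 = 1.200 m/d
Retardation R = 1 + ρ_b·K_d/n = 1 + 1.59×1.0/0.06 = 27.50
Contaminant velocity v_c = v/R = 1.200/27.50 = 0.04364 m/d
t = L/v_c = 55.7/0.04364 = 1276 d
   = 1276/365 = 3.50 yr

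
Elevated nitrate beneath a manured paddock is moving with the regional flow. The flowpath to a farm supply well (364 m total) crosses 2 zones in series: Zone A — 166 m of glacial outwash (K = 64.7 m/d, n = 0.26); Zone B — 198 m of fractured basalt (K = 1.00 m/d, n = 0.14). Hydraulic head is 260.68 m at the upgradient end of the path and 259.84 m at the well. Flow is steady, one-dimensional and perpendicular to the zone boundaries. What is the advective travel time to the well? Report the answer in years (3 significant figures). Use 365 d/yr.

46.4 years

Total head drop ΔH = 260.68 − 259.84 = 0.84 m
Continuity: the same q passes through each zone, so ΔH = q·Σ(L_j/K_j) — the zones act as resistances in series.
Σ(L/K) = 166/64.7 + 198/1.00 = 2.566 + 198.0 = 200.6 d
q = ΔH / Σ(L/K) = 0.84 / 200.6 = 0.004188 m/d (same in every zone)
Zone A: v = q/n = 0.004188/0.26 = 0.01611 m/d → t_A = 166/0.01611 = 10310 d
Zone B: v = q/n = 0.004188/0.14 = 0.02992 m/d → t_B = 198/0.02992 = 6619 d
Total t = 10310 + 6619 = 16920 d
   = 16920 / 365 = 46.4 yr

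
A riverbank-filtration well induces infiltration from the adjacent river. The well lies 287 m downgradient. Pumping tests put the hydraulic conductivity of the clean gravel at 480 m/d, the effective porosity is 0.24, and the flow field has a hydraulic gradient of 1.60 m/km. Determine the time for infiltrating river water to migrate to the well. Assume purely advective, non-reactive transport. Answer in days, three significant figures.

Darcy flux q = K·i = 480 × 0.0016 = 0.7680 m/d
v_s = q/n_e = 0.7680/0.24 = 3.200 m/d
t = L / v = 287 / 3.200 = 89.69 d

89.7 days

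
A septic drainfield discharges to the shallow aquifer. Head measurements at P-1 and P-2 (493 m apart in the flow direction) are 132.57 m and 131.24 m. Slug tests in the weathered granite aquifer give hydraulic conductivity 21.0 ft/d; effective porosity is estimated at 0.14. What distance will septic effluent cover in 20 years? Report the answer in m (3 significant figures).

900 m

Hydraulic gradient i = (132.57 − 131.24) / 493 = 1.33 / 493 = 0.002698
K = 21.0 ft/d × 0.3048 = 6.401 m/d
q = Ki = 6.401 × 0.002698 = 0.01727 m/d
v_s = q/n_e = 0.01727/0.14 = 0.1233 m/d
T = 20 yr × 365 = 7300 d
L = v × T = 0.1233 × 7300 = 900.4 m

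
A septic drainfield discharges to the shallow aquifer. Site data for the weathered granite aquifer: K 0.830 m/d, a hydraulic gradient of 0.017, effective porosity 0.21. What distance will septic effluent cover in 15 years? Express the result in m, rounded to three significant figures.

q = Ki = 0.830 × 0.017 = 0.01411 m/d
v = Ki/n = 0.830·0.017/0.21 = 0.06719 m/d
T = 15 yr × 365 = 5475 d
L = v × T = 0.06719 × 5475 = 367.9 m

368 m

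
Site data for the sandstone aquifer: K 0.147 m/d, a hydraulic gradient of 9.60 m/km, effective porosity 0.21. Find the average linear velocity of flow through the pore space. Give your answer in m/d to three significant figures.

0.00672 m/d

Specific discharge q = 0.147 × 0.0096 = 0.001411 m/d
v = Ki/n = 0.147·0.0096/0.21 = 0.006720 m/d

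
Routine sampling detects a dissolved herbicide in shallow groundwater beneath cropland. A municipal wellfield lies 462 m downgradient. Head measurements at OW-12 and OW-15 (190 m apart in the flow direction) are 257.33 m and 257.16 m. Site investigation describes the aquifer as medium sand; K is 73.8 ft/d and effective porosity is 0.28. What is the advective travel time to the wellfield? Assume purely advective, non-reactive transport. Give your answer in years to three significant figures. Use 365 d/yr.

17.6 years

Hydraulic gradient i = (257.33 − 257.16) / 190 = 0.17 / 190 = 8.947e-4
K = 73.8 ft/d × 0.3048 = 22.49 m/d
Darcy flux q = K·i = 22.49 × 8.947e-4 = 0.02013 m/d
v_s = q/n_e = 0.02013/0.28 = 0.07188 m/d
t = L / v = 462 / 0.07188 = 6427 d
   = 6427 / 365 = 17.6 yr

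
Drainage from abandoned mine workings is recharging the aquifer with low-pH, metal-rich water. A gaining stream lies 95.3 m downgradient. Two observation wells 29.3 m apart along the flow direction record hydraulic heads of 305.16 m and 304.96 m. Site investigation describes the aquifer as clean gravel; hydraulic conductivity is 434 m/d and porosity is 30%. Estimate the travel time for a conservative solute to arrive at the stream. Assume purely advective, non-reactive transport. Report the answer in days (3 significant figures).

9.65 days

Hydraulic gradient i = (305.16 − 304.96) / 29.3 = 0.20 / 29.3 = 0.006826
Darcy flux q = K·i = 434 × 0.006826 = 2.962 m/d
Seepage velocity v = q / n = 2.962 / 0.30 = 9.875 m/d
t = L / v = 95.3 / 9.875 = 9.651 d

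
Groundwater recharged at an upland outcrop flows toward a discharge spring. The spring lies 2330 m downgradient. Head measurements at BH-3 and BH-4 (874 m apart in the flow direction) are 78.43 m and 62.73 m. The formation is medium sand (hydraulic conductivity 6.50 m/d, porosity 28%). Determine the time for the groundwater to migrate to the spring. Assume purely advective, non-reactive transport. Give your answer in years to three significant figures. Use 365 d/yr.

Hydraulic gradient i = (78.43 − 62.73) / 874 = 15.70 / 874 = 0.01796
q = Ki = 6.50 × 0.01796 = 0.1168 m/d
Average linear velocity = 0.1168 / 0.28 = 0.4170 m/d
t = L / v = 2330 / 0.4170 = 5587 d
   = 5587 / 365 = 15.3 yr

15.3 years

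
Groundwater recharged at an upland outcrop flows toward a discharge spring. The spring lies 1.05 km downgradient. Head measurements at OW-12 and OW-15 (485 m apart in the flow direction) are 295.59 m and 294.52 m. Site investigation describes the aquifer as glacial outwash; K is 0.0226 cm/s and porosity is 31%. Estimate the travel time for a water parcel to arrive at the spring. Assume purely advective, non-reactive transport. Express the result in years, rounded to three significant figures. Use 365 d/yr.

20.7 years

Hydraulic gradient i = (295.59 − 294.52) / 485 = 1.07 / 485 = 0.002206
K = 0.0226 cm/s × 864 = 19.53 m/d
Specific discharge q = 19.53 × 0.002206 = 0.04308 m/d
v_s = q/n_e = 0.04308/0.31 = 0.1390 m/d
L = 1.05 km = 1050 m
t = L / v = 1050 / 0.1390 = 7556 d
   = 7556 / 365 = 20.7 yr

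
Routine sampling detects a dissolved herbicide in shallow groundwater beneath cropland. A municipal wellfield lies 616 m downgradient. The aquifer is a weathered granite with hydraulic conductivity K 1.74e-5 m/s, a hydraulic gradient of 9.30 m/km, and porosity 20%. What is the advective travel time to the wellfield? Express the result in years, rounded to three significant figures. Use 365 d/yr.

24.1 years

K = 1.74e-5 m/s × 86400 s/d = 1.503 m/d
q = Ki = 1.503 × 0.0093 = 0.01398 m/d
v_s = q/n_e = 0.01398/0.20 = 0.06991 m/d
t = L / v = 616 / 0.06991 = 8812 d
   = 8812 / 365 = 24.1 yr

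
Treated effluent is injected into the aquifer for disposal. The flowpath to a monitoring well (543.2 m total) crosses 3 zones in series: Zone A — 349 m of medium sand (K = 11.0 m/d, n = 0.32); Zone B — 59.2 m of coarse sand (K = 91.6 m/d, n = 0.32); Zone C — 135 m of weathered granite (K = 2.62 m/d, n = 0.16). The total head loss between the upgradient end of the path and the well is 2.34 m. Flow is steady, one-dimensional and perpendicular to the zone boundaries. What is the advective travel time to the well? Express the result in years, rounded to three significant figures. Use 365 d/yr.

15.0 years

Steady 1-D flow in series ⇒ the Darcy flux q is identical in every zone and the zone head losses add (resistances L/K in series).
Σ(L/K) = 349/11.0 + 59.2/91.6 + 135/2.62 = 31.73 + 0.6463 + 51.53 = 83.90 d
q = ΔH / Σ(L/K) = 2.34 / 83.90 = 0.02789 m/d (same in every zone)
Zone A: v = q/n = 0.02789/0.32 = 0.08716 m/d → t_A = 349/0.08716 = 4004 d
Zone B: v = q/n = 0.02789/0.32 = 0.08716 m/d → t_B = 59.2/0.08716 = 679.2 d
Zone C: v = q/n = 0.02789/0.16 = 0.1743 m/d → t_C = 135/0.1743 = 774.5 d
Total t = 4004 + 679.2 + 774.5 = 5458 d
   = 5458 / 365 = 15.0 yr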